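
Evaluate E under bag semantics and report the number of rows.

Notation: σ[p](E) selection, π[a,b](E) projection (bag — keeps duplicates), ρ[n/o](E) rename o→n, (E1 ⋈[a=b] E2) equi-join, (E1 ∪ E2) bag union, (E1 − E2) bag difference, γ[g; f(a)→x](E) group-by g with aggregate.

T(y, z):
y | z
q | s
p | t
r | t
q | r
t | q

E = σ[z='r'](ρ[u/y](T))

Per-node cardinality:
  T → 5
  ρ[u/y](T) → 5
  σ[z='r'](ρ[u/y](T)) → 1

|E| = 1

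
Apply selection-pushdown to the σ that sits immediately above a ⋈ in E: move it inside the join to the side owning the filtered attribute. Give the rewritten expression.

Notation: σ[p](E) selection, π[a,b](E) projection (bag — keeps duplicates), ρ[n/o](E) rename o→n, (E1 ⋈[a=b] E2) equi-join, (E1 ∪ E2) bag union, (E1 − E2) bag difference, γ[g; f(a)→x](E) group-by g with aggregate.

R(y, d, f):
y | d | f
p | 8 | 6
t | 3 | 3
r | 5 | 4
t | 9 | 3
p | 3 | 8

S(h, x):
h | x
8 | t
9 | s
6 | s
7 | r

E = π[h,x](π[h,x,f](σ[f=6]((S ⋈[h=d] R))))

σ filters on f, owned by the right side.
E' = π[h,x](π[h,x,f]((S ⋈[h=d] σ[f=6](R))))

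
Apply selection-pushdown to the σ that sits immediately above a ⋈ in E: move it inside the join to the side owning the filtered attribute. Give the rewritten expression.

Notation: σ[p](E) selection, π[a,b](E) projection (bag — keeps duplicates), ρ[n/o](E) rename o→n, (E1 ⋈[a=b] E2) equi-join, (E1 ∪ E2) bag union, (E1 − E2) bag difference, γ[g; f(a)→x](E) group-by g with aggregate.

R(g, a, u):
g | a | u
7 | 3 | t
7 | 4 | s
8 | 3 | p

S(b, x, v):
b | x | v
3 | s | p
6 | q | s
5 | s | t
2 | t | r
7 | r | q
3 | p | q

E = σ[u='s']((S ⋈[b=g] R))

σ filters on u, owned by the right side.
E' = (S ⋈[b=g] σ[u='s'](R))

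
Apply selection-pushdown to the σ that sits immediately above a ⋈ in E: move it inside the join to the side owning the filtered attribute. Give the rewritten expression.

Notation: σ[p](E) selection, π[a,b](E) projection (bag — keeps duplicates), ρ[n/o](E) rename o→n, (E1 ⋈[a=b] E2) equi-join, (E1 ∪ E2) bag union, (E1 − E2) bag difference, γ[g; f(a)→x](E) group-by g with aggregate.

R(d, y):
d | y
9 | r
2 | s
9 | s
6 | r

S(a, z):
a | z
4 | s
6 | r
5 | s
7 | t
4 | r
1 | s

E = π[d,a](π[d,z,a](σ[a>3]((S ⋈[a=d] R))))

σ filters on a, owned by the left side.
E' = π[d,a](π[d,z,a]((σ[a>3](S) ⋈[a=d] R)))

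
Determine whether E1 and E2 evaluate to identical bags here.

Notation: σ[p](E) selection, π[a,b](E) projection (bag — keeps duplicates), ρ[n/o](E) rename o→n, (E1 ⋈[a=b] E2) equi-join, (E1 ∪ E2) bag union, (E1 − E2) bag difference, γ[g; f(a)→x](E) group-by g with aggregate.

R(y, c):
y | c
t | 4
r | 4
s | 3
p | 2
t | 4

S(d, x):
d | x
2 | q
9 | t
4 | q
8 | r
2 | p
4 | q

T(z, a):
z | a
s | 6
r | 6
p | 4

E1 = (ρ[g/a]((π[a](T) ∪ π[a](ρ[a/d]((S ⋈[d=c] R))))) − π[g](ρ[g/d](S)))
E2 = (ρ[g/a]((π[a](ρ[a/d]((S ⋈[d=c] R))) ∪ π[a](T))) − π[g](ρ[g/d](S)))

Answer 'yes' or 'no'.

E1 per-node cardinality:
  T → 3
  π[a](T) → 3
  S → 6
  R → 5
  (S ⋈[d=c] R) → 8
  ρ[a/d]((S ⋈[d=c] R)) → 8
  π[a](ρ[a/d]((S ⋈[d=c] R))) → 8
  (π[a](T) ∪ π[a](ρ[a/d]((S ⋈[d=c] R)))) → 11
  ρ[g/a]((π[a](T) ∪ π[a](ρ[a/d]((S ⋈[d=c] R))))) → 11
  S → 6
  ρ[g/d](S) → 6
  π[g](ρ[g/d](S)) → 6
  (ρ[g/a]((π[a](T) ∪ π[a](ρ[a/d]((S ⋈[d=c] R))))) − π[g](ρ[g/d](S))) → 7
E2 per-node cardinality:
  S → 6
  R → 5
  (S ⋈[d=c] R) → 8
  ρ[a/d]((S ⋈[d=c] R)) → 8
  π[a](ρ[a/d]((S ⋈[d=c] R))) → 8
  T → 3
  π[a](T) → 3
  (π[a](ρ[a/d]((S ⋈[d=c] R))) ∪ π[a](T)) → 11
  ρ[g/a]((π[a](ρ[a/d]((S ⋈[d=c] R))) ∪ π[a](T))) → 11
  S → 6
  ρ[g/d](S) → 6
  π[g](ρ[g/d](S)) → 6
  (ρ[g/a]((π[a](ρ[a/d]((S ⋈[d=c] R))) ∪ π[a](T))) − π[g](ρ[g/d](S))) → 7

E1 and E2 produce the same multiset:
g
4
4
4
4
4
6
6

yes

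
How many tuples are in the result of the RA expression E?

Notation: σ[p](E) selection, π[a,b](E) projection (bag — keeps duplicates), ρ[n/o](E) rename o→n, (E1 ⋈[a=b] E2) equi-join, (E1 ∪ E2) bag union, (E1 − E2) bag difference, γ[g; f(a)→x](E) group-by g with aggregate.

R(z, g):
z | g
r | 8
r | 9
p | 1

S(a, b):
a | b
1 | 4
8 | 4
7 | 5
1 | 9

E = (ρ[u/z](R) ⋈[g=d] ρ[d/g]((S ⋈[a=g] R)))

Subexpression sizes:
  R → 3
  ρ[u/z](R) → 3
  S → 4
  R → 3
  (S ⋈[a=g] R) → 3
  ρ[d/g]((S ⋈[a=g] R)) → 3
  (ρ[u/z](R) ⋈[g=d] ρ[d/g]((S ⋈[a=g] R))) → 3

|E| = 3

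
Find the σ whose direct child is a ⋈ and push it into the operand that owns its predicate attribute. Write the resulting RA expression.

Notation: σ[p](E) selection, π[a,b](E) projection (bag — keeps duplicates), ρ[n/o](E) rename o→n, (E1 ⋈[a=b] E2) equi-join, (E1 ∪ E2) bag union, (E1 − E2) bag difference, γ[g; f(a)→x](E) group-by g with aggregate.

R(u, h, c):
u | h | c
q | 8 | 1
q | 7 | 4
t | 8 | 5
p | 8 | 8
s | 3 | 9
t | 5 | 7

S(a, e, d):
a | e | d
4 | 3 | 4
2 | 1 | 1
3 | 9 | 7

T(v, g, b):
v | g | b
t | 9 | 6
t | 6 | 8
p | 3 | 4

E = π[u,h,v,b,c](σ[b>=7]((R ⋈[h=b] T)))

σ filters on b, owned by the right side.
E' = π[u,h,v,b,c]((R ⋈[h=b] σ[b>=7](T)))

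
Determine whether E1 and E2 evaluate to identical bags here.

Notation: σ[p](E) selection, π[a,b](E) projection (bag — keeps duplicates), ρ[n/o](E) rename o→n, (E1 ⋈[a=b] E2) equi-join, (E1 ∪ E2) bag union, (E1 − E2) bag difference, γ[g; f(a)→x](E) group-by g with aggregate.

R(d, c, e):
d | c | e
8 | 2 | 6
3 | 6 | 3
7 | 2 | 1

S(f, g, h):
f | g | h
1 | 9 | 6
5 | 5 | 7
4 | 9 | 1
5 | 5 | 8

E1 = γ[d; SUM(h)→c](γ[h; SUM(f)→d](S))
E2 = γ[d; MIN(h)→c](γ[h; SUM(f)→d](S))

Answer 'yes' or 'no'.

E1 per-node cardinality:
  S → 4
  γ[h; SUM(f)→d](S) → 4
  γ[d; SUM(h)→c](γ[h; SUM(f)→d](S)) → 3
E2 per-node cardinality:
  S → 4
  γ[h; SUM(f)→d](S) → 4
  γ[d; MIN(h)→c](γ[h; SUM(f)→d](S)) → 3

E1 result:
d | c
1 | 6
4 | 1
5 | 15
E2 result:
d | c
1 | 6
4 | 1
5 | 7
Witness: (5, 15) appears 1× in E1 but 0× in E2.

no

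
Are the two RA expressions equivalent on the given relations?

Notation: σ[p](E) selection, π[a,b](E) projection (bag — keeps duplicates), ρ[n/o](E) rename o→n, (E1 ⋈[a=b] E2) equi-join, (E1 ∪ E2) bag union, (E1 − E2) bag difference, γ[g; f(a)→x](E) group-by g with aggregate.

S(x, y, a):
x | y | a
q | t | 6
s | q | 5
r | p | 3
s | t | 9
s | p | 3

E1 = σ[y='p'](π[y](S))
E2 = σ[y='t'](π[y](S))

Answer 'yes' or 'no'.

E1 stepwise |·|:
  S → 5
  π[y](S) → 5
  σ[y='p'](π[y](S)) → 2
E2 stepwise |·|:
  S → 5
  π[y](S) → 5
  σ[y='t'](π[y](S)) → 2

E1 result:
y
p
p
E2 result:
y
t
t
Witness: ('p',) appears 2× in E1 but 0× in E2.

no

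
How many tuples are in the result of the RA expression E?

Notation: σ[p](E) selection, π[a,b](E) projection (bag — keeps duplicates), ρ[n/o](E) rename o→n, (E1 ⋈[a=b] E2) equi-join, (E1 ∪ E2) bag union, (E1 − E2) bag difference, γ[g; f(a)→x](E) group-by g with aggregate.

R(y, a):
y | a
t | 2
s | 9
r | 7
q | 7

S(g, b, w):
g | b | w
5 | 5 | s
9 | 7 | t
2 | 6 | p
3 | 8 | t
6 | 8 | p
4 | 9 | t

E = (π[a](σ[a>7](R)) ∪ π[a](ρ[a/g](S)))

Stepwise |·|:
  R → 4
  σ[a>7](R) → 1
  π[a](σ[a>7](R)) → 1
  S → 6
  ρ[a/g](S) → 6
  π[a](ρ[a/g](S)) → 6
  (π[a](σ[a>7](R)) ∪ π[a](ρ[a/g](S))) → 7

|E| = 7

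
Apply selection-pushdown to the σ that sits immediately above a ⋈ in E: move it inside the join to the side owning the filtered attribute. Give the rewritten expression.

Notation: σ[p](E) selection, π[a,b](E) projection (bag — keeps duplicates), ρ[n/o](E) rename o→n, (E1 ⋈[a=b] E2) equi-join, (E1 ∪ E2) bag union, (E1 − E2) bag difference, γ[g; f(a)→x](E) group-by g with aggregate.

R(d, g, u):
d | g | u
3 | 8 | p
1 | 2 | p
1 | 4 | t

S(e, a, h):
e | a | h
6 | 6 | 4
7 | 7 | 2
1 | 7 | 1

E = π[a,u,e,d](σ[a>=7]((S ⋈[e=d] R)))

σ filters on a, owned by the left side.
E' = π[a,u,e,d]((σ[a>=7](S) ⋈[e=d] R))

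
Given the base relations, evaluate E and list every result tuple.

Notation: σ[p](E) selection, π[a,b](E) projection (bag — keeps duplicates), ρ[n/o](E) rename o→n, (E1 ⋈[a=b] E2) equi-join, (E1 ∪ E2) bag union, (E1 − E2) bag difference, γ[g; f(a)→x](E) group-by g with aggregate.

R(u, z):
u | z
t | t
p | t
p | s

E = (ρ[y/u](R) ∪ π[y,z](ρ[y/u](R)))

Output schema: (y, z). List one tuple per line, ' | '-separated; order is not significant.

Row counts bottom-up:
  R → 3
  ρ[y/u](R) → 3
  R → 3
  ρ[y/u](R) → 3
  π[y,z](ρ[y/u](R)) → 3
  (ρ[y/u](R) ∪ π[y,z](ρ[y/u](R))) → 6

== RESULT ==
y | z
p | s
p | s
p | t
p | t
t | t
t | t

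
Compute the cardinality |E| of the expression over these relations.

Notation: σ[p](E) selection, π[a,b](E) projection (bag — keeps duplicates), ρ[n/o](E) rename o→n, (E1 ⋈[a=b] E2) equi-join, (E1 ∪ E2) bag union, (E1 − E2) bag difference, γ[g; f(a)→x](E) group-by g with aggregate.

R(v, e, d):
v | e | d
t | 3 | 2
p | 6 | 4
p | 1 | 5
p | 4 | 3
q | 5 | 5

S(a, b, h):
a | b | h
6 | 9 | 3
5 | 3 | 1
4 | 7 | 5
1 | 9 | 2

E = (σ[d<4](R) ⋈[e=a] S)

Per-node cardinality:
  R → 5
  σ[d<4](R) → 2
  S → 4
  (σ[d<4](R) ⋈[e=a] S) → 1

|E| = 1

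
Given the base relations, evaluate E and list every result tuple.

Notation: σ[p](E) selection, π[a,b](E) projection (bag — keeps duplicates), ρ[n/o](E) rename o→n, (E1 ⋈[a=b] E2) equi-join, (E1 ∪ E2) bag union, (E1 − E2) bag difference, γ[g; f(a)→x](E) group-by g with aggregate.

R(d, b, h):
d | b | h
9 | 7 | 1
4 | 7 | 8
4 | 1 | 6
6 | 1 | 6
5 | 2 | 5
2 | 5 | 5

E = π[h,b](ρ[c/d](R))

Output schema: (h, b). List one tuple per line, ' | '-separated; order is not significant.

Stepwise |·|:
  R → 6
  ρ[c/d](R) → 6
  π[h,b](ρ[c/d](R)) → 6

== RESULT ==
h | b
1 | 7
5 | 2
5 | 5
6 | 1
6 | 1
8 | 7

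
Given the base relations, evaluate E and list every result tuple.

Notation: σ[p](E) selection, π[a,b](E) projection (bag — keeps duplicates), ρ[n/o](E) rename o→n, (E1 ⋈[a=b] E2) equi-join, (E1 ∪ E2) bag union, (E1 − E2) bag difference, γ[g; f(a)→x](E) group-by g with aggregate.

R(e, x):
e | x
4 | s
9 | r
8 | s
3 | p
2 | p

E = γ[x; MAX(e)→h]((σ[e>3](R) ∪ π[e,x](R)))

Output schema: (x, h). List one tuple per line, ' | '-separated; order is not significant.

Stepwise |·|:
  R → 5
  σ[e>3](R) → 3
  R → 5
  π[e,x](R) → 5
  (σ[e>3](R) ∪ π[e,x](R)) → 8
  γ[x; MAX(e)→h]((σ[e>3](R) ∪ π[e,x](R))) → 3

== RESULT ==
x | h
p | 3
r | 9
s | 8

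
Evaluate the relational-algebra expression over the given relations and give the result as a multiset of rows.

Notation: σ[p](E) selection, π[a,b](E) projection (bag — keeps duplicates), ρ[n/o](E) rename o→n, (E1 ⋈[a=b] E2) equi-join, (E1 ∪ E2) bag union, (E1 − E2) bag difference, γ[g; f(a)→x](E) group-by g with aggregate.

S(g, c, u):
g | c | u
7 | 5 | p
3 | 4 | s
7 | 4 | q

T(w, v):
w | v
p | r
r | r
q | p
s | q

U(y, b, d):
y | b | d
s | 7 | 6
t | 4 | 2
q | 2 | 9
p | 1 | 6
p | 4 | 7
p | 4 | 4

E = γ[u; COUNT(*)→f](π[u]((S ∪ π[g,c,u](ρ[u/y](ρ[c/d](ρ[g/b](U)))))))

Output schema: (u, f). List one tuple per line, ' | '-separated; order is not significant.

Subexpression sizes:
  S → 3
  U → 6
  ρ[g/b](U) → 6
  ρ[c/d](ρ[g/b](U)) → 6
  ρ[u/y](ρ[c/d](ρ[g/b](U))) → 6
  π[g,c,u](ρ[u/y](ρ[c/d](ρ[g/b](U)))) → 6
  (S ∪ π[g,c,u](ρ[u/y](ρ[c/d](ρ[g/b](U))))) → 9
  π[u]((S ∪ π[g,c,u](ρ[u/y](ρ[c/d](ρ[g/b](U)))))) → 9
  γ[u; COUNT(*)→f](π[u]((S ∪ π[g,c,u](ρ[u/y](ρ[c/d](ρ[g/b](U))))))) → 4

== RESULT ==
u | f
p | 4
q | 2
s | 2
t | 1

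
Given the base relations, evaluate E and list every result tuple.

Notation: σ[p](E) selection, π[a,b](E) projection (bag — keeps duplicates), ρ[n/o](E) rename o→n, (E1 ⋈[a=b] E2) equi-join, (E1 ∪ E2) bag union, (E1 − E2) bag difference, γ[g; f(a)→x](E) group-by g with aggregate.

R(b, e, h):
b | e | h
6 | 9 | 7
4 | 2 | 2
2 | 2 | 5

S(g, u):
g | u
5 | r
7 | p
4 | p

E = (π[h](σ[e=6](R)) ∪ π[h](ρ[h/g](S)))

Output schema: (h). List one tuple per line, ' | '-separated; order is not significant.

Row counts bottom-up:
  R → 3
  σ[e=6](R) → 0
  π[h](σ[e=6](R)) → 0
  S → 3
  ρ[h/g](S) → 3
  π[h](ρ[h/g](S)) → 3
  (π[h](σ[e=6](R)) ∪ π[h](ρ[h/g](S))) → 3

== RESULT ==
h
4
5
7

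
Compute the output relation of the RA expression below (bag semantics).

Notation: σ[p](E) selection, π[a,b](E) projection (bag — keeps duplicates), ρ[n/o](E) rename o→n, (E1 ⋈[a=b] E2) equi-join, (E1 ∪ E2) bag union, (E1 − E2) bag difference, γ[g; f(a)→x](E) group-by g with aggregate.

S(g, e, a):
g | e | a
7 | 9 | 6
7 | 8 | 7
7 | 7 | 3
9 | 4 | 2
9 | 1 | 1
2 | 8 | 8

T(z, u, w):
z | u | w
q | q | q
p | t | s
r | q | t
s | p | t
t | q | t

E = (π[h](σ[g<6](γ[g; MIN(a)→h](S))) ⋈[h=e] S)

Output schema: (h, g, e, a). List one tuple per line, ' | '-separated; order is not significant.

Subexpression sizes:
  S → 6
  γ[g; MIN(a)→h](S) → 3
  σ[g<6](γ[g; MIN(a)→h](S)) → 1
  π[h](σ[g<6](γ[g; MIN(a)→h](S))) → 1
  S → 6
  (π[h](σ[g<6](γ[g; MIN(a)→h](S))) ⋈[h=e] S) → 2

== RESULT ==
h | g | e | a
8 | 2 | 8 | 8
8 | 7 | 8 | 7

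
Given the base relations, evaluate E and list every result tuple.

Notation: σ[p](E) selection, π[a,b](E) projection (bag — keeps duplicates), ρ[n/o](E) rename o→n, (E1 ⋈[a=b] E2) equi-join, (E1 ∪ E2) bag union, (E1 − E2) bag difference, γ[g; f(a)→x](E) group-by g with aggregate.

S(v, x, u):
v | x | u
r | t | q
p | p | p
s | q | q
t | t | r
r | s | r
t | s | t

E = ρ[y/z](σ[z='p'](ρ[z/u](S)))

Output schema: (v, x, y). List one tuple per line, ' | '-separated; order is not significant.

Row counts bottom-up:
  S → 6
  ρ[z/u](S) → 6
  σ[z='p'](ρ[z/u](S)) → 1
  ρ[y/z](σ[z='p'](ρ[z/u](S))) → 1

== RESULT ==
v | x | y
p | p | p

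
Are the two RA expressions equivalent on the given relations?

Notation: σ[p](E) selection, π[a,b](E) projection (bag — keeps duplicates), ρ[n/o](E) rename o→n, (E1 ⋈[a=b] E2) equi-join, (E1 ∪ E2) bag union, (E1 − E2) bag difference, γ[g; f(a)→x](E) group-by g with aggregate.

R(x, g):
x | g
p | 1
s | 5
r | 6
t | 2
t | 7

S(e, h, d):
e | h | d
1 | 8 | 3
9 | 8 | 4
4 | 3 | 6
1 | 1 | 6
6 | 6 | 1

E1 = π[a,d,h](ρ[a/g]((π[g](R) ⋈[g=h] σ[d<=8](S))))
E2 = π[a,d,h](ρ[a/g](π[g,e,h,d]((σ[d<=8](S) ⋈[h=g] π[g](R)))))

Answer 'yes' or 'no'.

E1 subexpression sizes:
  R → 5
  π[g](R) → 5
  S → 5
  σ[d<=8](S) → 5
  (π[g](R) ⋈[g=h] σ[d<=8](S)) → 2
  ρ[a/g]((π[g](R) ⋈[g=h] σ[d<=8](S))) → 2
  π[a,d,h](ρ[a/g]((π[g](R) ⋈[g=h] σ[d<=8](S)))) → 2
E2 subexpression sizes:
  S → 5
  σ[d<=8](S) → 5
  R → 5
  π[g](R) → 5
  (σ[d<=8](S) ⋈[h=g] π[g](R)) → 2
  π[g,e,h,d]((σ[d<=8](S) ⋈[h=g] π[g](R))) → 2
  ρ[a/g](π[g,e,h,d]((σ[d<=8](S) ⋈[h=g] π[g](R)))) → 2
  π[a,d,h](ρ[a/g](π[g,e,h,d]((σ[d<=8](S) ⋈[h=g] π[g](R))))) → 2

E1 and E2 produce the same multiset:
a | d | h
1 | 6 | 1
6 | 1 | 6

yes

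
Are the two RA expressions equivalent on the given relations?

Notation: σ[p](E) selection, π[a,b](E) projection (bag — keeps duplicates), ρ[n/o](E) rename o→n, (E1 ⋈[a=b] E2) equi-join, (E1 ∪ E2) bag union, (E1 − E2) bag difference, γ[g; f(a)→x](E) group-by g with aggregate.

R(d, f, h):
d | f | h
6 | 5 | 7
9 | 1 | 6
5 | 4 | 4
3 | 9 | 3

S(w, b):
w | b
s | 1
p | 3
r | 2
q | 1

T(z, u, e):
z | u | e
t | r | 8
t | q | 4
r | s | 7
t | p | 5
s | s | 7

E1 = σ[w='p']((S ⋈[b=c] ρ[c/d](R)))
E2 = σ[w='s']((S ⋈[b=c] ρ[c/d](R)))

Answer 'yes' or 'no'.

E1 subexpression sizes:
  S → 4
  R → 4
  ρ[c/d](R) → 4
  (S ⋈[b=c] ρ[c/d](R)) → 1
  σ[w='p']((S ⋈[b=c] ρ[c/d](R))) → 1
E2 subexpression sizes:
  S → 4
  R → 4
  ρ[c/d](R) → 4
  (S ⋈[b=c] ρ[c/d](R)) → 1
  σ[w='s']((S ⋈[b=c] ρ[c/d](R))) → 0

E1 result:
w | b | c | f | h
p | 3 | 3 | 9 | 3
E2 result:
w | b | c | f | h
(0 rows)
Witness: ('p', 3, 3, 9, 3) appears 1× in E1 but 0× in E2.

no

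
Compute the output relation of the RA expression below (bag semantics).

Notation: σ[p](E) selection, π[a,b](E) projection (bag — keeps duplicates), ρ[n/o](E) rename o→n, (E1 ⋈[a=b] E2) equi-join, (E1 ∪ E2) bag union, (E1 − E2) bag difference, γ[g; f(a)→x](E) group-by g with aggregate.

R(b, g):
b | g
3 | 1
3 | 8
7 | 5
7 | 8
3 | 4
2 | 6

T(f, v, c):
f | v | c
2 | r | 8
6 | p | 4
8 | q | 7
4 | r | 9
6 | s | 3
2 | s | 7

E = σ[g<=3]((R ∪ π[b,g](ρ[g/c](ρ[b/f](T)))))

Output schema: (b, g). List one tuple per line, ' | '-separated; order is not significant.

Subexpression sizes:
  R → 6
  T → 6
  ρ[b/f](T) → 6
  ρ[g/c](ρ[b/f](T)) → 6
  π[b,g](ρ[g/c](ρ[b/f](T))) → 6
  (R ∪ π[b,g](ρ[g/c](ρ[b/f](T)))) → 12
  σ[g<=3]((R ∪ π[b,g](ρ[g/c](ρ[b/f](T))))) → 2

== RESULT ==
b | g
3 | 1
6 | 3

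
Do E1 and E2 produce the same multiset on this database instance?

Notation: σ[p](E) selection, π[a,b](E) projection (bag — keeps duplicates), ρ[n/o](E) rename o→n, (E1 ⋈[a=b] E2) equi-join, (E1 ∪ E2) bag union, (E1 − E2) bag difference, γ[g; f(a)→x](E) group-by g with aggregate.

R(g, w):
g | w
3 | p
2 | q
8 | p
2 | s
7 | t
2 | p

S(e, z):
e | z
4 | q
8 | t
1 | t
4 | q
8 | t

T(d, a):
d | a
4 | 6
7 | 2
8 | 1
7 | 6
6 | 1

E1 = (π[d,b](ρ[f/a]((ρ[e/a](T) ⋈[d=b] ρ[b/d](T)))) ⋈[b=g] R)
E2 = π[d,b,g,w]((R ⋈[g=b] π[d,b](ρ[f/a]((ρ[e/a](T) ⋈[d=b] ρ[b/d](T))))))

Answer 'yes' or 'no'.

E1 subexpression sizes:
  T → 5
  ρ[e/a](T) → 5
  T → 5
  ρ[b/d](T) → 5
  (ρ[e/a](T) ⋈[d=b] ρ[b/d](T)) → 7
  ρ[f/a]((ρ[e/a](T) ⋈[d=b] ρ[b/d](T))) → 7
  π[d,b](ρ[f/a]((ρ[e/a](T) ⋈[d=b] ρ[b/d](T)))) → 7
  R → 6
  (π[d,b](ρ[f/a]((ρ[e/a](T) ⋈[d=b] ρ[b/d](T)))) ⋈[b=g] R) → 5
E2 subexpression sizes:
  R → 6
  T → 5
  ρ[e/a](T) → 5
  T → 5
  ρ[b/d](T) → 5
  (ρ[e/a](T) ⋈[d=b] ρ[b/d](T)) → 7
  ρ[f/a]((ρ[e/a](T) ⋈[d=b] ρ[b/d](T))) → 7
  π[d,b](ρ[f/a]((ρ[e/a](T) ⋈[d=b] ρ[b/d](T)))) → 7
  (R ⋈[g=b] π[d,b](ρ[f/a]((ρ[e/a](T) ⋈[d=b] ρ[b/d](T))))) → 5
  π[d,b,g,w]((R ⋈[g=b] π[d,b](ρ[f/a]((ρ[e/a](T) ⋈[d=b] ρ[b/d](T)))))) → 5

E1 and E2 produce the same multiset:
d | b | g | w
7 | 7 | 7 | t
7 | 7 | 7 | t
7 | 7 | 7 | t
7 | 7 | 7 | t
8 | 8 | 8 | p

yes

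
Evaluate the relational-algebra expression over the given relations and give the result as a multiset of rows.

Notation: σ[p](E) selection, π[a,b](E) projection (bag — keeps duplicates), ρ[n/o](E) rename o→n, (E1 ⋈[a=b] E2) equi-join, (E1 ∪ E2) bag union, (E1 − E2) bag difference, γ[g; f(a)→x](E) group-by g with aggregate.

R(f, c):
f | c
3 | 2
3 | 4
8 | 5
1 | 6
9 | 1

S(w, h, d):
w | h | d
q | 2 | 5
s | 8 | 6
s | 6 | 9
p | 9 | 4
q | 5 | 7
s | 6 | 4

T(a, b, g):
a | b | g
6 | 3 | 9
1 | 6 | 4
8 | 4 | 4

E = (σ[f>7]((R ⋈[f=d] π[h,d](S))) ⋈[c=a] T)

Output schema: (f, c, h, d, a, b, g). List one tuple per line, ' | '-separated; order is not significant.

Stepwise |·|:
  R → 5
  S → 6
  π[h,d](S) → 6
  (R ⋈[f=d] π[h,d](S)) → 1
  σ[f>7]((R ⋈[f=d] π[h,d](S))) → 1
  T → 3
  (σ[f>7]((R ⋈[f=d] π[h,d](S))) ⋈[c=a] T) → 1

== RESULT ==
f | c | h | d | a | b | g
9 | 1 | 6 | 9 | 1 | 6 | 4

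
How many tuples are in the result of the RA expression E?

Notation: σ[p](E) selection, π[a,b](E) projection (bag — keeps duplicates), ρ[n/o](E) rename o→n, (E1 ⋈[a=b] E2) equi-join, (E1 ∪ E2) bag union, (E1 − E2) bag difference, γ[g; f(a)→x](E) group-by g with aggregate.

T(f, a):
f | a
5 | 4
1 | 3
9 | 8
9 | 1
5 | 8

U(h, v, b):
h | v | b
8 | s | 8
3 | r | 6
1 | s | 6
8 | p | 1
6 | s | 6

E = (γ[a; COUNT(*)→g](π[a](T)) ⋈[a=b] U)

Per-node cardinality:
  T → 5
  π[a](T) → 5
  γ[a; COUNT(*)→g](π[a](T)) → 4
  U → 5
  (γ[a; COUNT(*)→g](π[a](T)) ⋈[a=b] U) → 2

|E| = 2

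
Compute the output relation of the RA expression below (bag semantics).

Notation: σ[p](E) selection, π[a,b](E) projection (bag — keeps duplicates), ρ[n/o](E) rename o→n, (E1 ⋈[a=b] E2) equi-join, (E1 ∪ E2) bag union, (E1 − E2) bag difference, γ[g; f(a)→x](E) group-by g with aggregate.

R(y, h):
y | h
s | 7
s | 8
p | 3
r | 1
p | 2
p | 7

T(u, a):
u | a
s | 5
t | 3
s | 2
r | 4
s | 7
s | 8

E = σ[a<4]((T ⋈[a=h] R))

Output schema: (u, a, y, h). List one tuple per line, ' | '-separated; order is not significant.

Stepwise |·|:
  T → 6
  R → 6
  (T ⋈[a=h] R) → 5
  σ[a<4]((T ⋈[a=h] R)) → 2

== RESULT ==
u | a | y | h
s | 2 | p | 2
t | 3 | p | 3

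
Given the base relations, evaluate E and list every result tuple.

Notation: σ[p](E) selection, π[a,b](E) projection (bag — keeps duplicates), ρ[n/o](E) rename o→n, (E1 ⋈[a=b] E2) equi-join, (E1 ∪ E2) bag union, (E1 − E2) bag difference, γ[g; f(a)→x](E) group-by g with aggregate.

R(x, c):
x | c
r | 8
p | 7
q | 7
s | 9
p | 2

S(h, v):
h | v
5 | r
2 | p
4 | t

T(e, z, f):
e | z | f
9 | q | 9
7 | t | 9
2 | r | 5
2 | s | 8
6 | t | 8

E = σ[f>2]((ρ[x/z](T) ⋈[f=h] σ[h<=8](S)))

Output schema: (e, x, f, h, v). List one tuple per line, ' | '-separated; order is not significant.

Per-node cardinality:
  T → 5
  ρ[x/z](T) → 5
  S → 3
  σ[h<=8](S) → 3
  (ρ[x/z](T) ⋈[f=h] σ[h<=8](S)) → 1
  σ[f>2]((ρ[x/z](T) ⋈[f=h] σ[h<=8](S))) → 1

== RESULT ==
e | x | f | h | v
2 | r | 5 | 5 | r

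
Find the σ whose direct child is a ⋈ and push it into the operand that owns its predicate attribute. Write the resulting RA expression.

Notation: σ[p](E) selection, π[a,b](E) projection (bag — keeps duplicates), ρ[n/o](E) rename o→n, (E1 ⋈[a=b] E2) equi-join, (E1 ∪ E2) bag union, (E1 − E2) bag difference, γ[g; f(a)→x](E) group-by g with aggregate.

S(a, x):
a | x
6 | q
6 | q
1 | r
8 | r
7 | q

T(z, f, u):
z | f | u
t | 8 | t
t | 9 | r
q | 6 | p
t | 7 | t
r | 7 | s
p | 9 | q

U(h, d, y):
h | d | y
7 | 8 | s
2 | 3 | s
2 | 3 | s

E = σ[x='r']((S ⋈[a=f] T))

σ filters on x, owned by the left side.
E' = (σ[x='r'](S) ⋈[a=f] T)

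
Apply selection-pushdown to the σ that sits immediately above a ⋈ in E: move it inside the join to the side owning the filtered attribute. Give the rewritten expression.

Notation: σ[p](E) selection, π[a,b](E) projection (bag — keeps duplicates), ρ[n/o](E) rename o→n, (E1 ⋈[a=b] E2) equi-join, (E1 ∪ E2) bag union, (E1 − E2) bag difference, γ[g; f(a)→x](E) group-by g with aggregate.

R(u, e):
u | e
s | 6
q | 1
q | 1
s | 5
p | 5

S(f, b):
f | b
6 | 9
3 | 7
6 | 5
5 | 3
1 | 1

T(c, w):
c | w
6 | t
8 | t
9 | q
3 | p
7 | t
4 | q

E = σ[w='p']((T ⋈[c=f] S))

σ filters on w, owned by the left side.
E' = (σ[w='p'](T) ⋈[c=f] S)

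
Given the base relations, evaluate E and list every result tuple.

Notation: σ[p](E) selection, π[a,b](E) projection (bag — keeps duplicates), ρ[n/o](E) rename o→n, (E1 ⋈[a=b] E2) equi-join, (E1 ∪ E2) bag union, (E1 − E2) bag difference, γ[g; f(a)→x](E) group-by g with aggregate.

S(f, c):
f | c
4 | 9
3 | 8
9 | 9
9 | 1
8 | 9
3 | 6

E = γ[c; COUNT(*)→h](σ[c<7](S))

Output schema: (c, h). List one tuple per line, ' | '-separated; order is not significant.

Per-node cardinality:
  S → 6
  σ[c<7](S) → 2
  γ[c; COUNT(*)→h](σ[c<7](S)) → 2

== RESULT ==
c | h
1 | 1
6 | 1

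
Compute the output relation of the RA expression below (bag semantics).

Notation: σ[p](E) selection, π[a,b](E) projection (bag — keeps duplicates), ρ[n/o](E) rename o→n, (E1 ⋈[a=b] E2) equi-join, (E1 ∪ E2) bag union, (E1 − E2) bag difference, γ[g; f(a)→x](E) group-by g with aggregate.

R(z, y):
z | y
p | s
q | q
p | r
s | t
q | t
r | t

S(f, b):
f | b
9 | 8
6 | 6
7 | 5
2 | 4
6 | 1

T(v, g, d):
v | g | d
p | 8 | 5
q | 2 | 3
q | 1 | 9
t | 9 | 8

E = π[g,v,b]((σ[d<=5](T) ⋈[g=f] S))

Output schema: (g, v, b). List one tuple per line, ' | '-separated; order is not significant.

Stepwise |·|:
  T → 4
  σ[d<=5](T) → 2
  S → 5
  (σ[d<=5](T) ⋈[g=f] S) → 1
  π[g,v,b]((σ[d<=5](T) ⋈[g=f] S)) → 1

== RESULT ==
g | v | b
2 | q | 4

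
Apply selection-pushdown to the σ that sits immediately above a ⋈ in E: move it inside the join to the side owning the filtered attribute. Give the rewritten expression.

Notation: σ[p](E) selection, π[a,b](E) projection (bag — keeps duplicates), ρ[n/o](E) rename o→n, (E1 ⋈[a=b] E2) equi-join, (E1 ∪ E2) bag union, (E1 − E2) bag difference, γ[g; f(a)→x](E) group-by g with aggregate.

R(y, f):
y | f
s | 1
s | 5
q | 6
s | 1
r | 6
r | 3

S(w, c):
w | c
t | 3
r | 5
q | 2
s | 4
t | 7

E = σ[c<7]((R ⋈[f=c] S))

σ filters on c, owned by the right side.
E' = (R ⋈[f=c] σ[c<7](S))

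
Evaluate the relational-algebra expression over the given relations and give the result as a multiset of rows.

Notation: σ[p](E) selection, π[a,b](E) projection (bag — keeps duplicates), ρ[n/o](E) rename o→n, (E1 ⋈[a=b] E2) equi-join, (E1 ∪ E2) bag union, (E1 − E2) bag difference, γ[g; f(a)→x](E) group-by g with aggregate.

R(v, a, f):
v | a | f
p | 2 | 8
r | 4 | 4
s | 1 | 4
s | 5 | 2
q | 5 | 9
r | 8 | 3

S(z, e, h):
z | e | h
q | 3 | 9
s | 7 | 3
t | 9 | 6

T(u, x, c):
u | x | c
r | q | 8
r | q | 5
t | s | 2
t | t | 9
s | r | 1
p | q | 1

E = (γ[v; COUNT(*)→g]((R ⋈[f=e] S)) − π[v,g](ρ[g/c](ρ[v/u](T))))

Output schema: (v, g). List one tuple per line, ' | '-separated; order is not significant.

Per-node cardinality:
  R → 6
  S → 3
  (R ⋈[f=e] S) → 2
  γ[v; COUNT(*)→g]((R ⋈[f=e] S)) → 2
  T → 6
  ρ[v/u](T) → 6
  ρ[g/c](ρ[v/u](T)) → 6
  π[v,g](ρ[g/c](ρ[v/u](T))) → 6
  (γ[v; COUNT(*)→g]((R ⋈[f=e] S)) − π[v,g](ρ[g/c](ρ[v/u](T)))) → 2

== RESULT ==
v | g
q | 1
r | 1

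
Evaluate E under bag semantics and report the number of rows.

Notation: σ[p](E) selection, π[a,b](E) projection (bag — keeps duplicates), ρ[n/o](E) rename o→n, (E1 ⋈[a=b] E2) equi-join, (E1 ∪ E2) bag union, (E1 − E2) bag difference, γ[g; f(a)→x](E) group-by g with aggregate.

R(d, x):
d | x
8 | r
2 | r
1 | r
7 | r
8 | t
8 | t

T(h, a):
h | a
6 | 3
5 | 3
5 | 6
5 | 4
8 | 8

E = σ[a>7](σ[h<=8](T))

Per-node cardinality:
  T → 5
  σ[h<=8](T) → 5
  σ[a>7](σ[h<=8](T)) → 1

|E| = 1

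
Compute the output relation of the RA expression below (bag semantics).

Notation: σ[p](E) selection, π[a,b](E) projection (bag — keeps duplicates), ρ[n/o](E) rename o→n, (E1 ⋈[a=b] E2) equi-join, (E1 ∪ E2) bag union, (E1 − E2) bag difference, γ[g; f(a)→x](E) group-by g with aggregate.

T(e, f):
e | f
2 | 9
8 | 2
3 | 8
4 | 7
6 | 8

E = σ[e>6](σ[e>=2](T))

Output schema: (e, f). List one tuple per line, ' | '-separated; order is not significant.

Stepwise |·|:
  T → 5
  σ[e>=2](T) → 5
  σ[e>6](σ[e>=2](T)) → 1

== RESULT ==
e | f
8 | 2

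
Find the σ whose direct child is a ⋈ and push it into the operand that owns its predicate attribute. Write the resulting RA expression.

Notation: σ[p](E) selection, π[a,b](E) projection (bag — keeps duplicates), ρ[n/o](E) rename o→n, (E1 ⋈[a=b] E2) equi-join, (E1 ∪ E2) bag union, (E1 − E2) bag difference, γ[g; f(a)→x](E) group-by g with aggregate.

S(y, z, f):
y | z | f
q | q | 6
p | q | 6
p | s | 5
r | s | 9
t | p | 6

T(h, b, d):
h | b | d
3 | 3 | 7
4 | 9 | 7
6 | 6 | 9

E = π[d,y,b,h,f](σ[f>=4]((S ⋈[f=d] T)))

σ filters on f, owned by the left side.
E' = π[d,y,b,h,f]((σ[f>=4](S) ⋈[f=d] T))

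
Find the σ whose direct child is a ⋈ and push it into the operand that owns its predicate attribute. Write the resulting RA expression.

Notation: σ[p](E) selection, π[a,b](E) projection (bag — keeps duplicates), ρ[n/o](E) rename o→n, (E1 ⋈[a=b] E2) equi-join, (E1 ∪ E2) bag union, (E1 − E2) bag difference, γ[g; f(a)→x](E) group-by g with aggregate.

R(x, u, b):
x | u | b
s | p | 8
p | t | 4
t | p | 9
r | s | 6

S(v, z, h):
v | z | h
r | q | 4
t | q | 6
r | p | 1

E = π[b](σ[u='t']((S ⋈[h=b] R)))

σ filters on u, owned by the right side.
E' = π[b]((S ⋈[h=b] σ[u='t'](R)))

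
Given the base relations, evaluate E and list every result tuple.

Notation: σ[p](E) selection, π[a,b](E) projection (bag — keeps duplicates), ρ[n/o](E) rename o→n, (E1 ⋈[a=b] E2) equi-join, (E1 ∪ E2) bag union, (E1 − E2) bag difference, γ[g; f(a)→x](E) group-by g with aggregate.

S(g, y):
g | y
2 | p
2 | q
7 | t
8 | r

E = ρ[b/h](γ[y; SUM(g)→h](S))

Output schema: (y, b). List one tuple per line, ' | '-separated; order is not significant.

Row counts bottom-up:
  S → 4
  γ[y; SUM(g)→h](S) → 4
  ρ[b/h](γ[y; SUM(g)→h](S)) → 4

== RESULT ==
y | b
p | 2
q | 2
r | 8
t | 7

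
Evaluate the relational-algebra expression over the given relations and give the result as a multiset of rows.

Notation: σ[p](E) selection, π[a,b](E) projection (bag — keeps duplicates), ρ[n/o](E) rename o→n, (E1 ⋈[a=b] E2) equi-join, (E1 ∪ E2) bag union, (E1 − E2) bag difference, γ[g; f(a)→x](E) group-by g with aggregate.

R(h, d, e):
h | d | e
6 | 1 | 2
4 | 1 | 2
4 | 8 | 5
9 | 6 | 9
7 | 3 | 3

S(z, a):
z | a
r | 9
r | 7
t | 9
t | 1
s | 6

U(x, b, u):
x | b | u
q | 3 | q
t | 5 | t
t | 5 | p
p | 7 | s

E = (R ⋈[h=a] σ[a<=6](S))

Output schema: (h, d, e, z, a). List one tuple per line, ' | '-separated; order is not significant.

Stepwise |·|:
  R → 5
  S → 5
  σ[a<=6](S) → 2
  (R ⋈[h=a] σ[a<=6](S)) → 1

== RESULT ==
h | d | e | z | a
6 | 1 | 2 | s | 6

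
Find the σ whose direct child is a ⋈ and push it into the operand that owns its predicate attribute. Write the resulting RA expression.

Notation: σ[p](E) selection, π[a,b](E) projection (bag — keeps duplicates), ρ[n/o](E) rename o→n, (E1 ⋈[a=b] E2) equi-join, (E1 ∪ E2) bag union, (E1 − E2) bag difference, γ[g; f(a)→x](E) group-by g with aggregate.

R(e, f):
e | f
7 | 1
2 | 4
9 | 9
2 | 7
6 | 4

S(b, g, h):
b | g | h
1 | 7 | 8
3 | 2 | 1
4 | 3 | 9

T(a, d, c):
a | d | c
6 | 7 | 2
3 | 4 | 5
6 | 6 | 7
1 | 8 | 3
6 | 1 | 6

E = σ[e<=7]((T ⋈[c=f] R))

σ filters on e, owned by the right side.
E' = (T ⋈[c=f] σ[e<=7](R))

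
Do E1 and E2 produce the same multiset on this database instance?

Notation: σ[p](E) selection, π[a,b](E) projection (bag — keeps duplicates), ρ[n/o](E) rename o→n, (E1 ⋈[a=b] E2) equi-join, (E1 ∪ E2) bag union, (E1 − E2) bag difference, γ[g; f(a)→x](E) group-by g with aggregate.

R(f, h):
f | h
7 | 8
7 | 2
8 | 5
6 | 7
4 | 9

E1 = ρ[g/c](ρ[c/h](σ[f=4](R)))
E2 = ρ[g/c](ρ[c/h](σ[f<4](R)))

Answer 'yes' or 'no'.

E1 per-node cardinality:
  R → 5
  σ[f=4](R) → 1
  ρ[c/h](σ[f=4](R)) → 1
  ρ[g/c](ρ[c/h](σ[f=4](R))) → 1
E2 per-node cardinality:
  R → 5
  σ[f<4](R) → 0
  ρ[c/h](σ[f<4](R)) → 0
  ρ[g/c](ρ[c/h](σ[f<4](R))) → 0

E1 result:
f | g
4 | 9
E2 result:
f | g
(0 rows)
Witness: (4, 9) appears 1× in E1 but 0× in E2.

no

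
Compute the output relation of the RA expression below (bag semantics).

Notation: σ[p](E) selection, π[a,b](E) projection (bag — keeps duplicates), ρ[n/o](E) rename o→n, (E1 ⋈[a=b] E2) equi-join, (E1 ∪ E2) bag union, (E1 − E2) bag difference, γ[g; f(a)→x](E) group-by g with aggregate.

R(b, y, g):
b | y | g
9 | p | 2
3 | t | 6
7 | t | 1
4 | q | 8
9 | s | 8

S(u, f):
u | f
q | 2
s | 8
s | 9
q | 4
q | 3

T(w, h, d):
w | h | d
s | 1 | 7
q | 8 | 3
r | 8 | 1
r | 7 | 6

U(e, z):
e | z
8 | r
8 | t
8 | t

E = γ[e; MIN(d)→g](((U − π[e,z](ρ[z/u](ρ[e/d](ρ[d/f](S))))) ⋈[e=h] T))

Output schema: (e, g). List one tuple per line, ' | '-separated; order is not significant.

Subexpression sizes:
  U → 3
  S → 5
  ρ[d/f](S) → 5
  ρ[e/d](ρ[d/f](S)) → 5
  ρ[z/u](ρ[e/d](ρ[d/f](S))) → 5
  π[e,z](ρ[z/u](ρ[e/d](ρ[d/f](S)))) → 5
  (U − π[e,z](ρ[z/u](ρ[e/d](ρ[d/f](S))))) → 3
  T → 4
  ((U − π[e,z](ρ[z/u](ρ[e/d](ρ[d/f](S))))) ⋈[e=h] T) → 6
  γ[e; MIN(d)→g](((U − π[e,z](ρ[z/u](ρ[e/d](ρ[d/f](S))))) ⋈[e=h] T)) → 1

== RESULT ==
e | g
8 | 1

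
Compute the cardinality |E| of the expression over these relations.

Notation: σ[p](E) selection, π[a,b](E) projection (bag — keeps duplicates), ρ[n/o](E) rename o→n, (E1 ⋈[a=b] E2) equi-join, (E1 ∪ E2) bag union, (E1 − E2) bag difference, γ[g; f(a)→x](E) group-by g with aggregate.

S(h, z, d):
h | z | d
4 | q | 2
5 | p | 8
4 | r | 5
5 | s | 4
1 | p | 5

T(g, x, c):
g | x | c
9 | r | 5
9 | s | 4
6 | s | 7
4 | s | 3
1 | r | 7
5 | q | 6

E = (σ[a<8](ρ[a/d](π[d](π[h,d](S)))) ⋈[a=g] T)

Row counts bottom-up:
  S → 5
  π[h,d](S) → 5
  π[d](π[h,d](S)) → 5
  ρ[a/d](π[d](π[h,d](S))) → 5
  σ[a<8](ρ[a/d](π[d](π[h,d](S)))) → 4
  T → 6
  (σ[a<8](ρ[a/d](π[d](π[h,d](S)))) ⋈[a=g] T) → 3

|E| = 3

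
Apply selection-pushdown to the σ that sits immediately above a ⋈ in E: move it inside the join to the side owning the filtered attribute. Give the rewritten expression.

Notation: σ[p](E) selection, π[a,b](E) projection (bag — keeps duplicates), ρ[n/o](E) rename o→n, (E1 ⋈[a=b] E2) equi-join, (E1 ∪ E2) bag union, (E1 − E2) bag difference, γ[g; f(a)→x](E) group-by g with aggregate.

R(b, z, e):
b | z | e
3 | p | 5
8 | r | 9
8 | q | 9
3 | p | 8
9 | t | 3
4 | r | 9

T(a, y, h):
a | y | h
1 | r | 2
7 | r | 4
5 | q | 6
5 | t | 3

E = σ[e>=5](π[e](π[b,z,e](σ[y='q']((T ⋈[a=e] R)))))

σ filters on y, owned by the left side.
E' = σ[e>=5](π[e](π[b,z,e]((σ[y='q'](T) ⋈[a=e] R))))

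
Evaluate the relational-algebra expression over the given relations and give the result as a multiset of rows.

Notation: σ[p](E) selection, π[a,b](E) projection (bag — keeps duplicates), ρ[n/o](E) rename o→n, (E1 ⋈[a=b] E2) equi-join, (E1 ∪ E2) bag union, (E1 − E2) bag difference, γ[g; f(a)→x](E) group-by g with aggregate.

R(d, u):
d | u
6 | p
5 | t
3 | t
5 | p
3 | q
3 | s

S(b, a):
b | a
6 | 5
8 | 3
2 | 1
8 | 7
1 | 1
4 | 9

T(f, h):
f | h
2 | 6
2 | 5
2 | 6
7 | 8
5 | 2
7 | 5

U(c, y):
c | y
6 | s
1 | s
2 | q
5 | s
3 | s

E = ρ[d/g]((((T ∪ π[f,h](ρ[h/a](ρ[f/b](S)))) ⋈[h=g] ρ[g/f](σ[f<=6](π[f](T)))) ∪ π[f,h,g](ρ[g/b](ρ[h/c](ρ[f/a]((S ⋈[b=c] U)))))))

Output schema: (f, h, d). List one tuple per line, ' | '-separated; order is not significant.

Stepwise |·|:
  T → 6
  S → 6
  ρ[f/b](S) → 6
  ρ[h/a](ρ[f/b](S)) → 6
  π[f,h](ρ[h/a](ρ[f/b](S))) → 6
  (T ∪ π[f,h](ρ[h/a](ρ[f/b](S)))) → 12
  T → 6
  π[f](T) → 6
  σ[f<=6](π[f](T)) → 4
  ρ[g/f](σ[f<=6](π[f](T))) → 4
  ((T ∪ π[f,h](ρ[h/a](ρ[f/b](S)))) ⋈[h=g] ρ[g/f](σ[f<=6](π[f](T)))) → 6
  S → 6
  U → 5
  (S ⋈[b=c] U) → 3
  ρ[f/a]((S ⋈[b=c] U)) → 3
  ρ[h/c](ρ[f/a]((S ⋈[b=c] U))) → 3
  ρ[g/b](ρ[h/c](ρ[f/a]((S ⋈[b=c] U)))) → 3
  π[f,h,g](ρ[g/b](ρ[h/c](ρ[f/a]((S ⋈[b=c] U))))) → 3
  (((T ∪ π[f,h](ρ[h/a](ρ[f/b](S)))) ⋈[h=g] ρ[g/f](σ[f<=6](π[f](T)))) ∪ π[f,h,g](ρ[g/b](ρ[h/c](ρ[f/a]((S ⋈[b=c] U)))))) → 9
  ρ[d/g]((((T ∪ π[f,h](ρ[h/a](ρ[f/b](S)))) ⋈[h=g] ρ[g/f](σ[f<=6](π[f](T)))) ∪ π[f,h,g](ρ[g/b](ρ[h/c](ρ[f/a]((S ⋈[b=c] U))))))) → 9

== RESULT ==
f | h | d
1 | 1 | 1
1 | 2 | 2
2 | 5 | 5
5 | 2 | 2
5 | 2 | 2
5 | 2 | 2
5 | 6 | 6
6 | 5 | 5
7 | 5 | 5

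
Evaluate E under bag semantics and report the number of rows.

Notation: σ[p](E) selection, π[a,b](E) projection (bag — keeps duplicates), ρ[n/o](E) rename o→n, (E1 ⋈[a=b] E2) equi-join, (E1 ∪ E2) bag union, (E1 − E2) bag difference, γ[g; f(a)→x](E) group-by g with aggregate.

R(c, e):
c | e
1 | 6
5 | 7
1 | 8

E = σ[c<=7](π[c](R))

Stepwise |·|:
  R → 3
  π[c](R) → 3
  σ[c<=7](π[c](R)) → 3

|E| = 3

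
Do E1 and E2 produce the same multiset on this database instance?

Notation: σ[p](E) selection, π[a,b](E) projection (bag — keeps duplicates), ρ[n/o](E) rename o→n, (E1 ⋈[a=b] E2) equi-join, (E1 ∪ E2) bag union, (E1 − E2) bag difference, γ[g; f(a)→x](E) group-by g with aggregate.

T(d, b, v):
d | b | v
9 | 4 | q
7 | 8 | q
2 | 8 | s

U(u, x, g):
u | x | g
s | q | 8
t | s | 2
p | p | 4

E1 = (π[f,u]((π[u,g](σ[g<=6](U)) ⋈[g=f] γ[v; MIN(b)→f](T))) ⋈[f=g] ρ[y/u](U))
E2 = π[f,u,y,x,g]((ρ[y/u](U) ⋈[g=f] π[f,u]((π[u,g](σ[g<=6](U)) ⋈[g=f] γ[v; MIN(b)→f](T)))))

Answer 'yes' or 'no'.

E1 row counts bottom-up:
  U → 3
  σ[g<=6](U) → 2
  π[u,g](σ[g<=6](U)) → 2
  T → 3
  γ[v; MIN(b)→f](T) → 2
  (π[u,g](σ[g<=6](U)) ⋈[g=f] γ[v; MIN(b)→f](T)) → 1
  π[f,u]((π[u,g](σ[g<=6](U)) ⋈[g=f] γ[v; MIN(b)→f](T))) → 1
  U → 3
  ρ[y/u](U) → 3
  (π[f,u]((π[u,g](σ[g<=6](U)) ⋈[g=f] γ[v; MIN(b)→f](T))) ⋈[f=g] ρ[y/u](U)) → 1
E2 row counts bottom-up:
  U → 3
  ρ[y/u](U) → 3
  U → 3
  σ[g<=6](U) → 2
  π[u,g](σ[g<=6](U)) → 2
  T → 3
  γ[v; MIN(b)→f](T) → 2
  (π[u,g](σ[g<=6](U)) ⋈[g=f] γ[v; MIN(b)→f](T)) → 1
  π[f,u]((π[u,g](σ[g<=6](U)) ⋈[g=f] γ[v; MIN(b)→f](T))) → 1
  (ρ[y/u](U) ⋈[g=f] π[f,u]((π[u,g](σ[g<=6](U)) ⋈[g=f] γ[v; MIN(b)→f](T)))) → 1
  π[f,u,y,x,g]((ρ[y/u](U) ⋈[g=f] π[f,u]((π[u,g](σ[g<=6](U)) ⋈[g=f] γ[v; MIN(b)→f](T))))) → 1

E1 and E2 produce the same multiset:
f | u | y | x | g
4 | p | p | p | 4

yes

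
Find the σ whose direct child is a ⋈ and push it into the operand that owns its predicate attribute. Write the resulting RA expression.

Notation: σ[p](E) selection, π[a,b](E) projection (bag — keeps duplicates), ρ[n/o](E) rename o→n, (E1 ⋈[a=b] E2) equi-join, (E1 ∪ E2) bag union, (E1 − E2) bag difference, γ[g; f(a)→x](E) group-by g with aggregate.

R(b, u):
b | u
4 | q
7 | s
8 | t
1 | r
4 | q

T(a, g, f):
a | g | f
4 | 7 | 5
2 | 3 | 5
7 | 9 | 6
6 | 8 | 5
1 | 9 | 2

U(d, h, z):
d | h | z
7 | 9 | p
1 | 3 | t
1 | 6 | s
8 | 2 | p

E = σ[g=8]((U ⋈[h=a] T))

σ filters on g, owned by the right side.
E' = (U ⋈[h=a] σ[g=8](T))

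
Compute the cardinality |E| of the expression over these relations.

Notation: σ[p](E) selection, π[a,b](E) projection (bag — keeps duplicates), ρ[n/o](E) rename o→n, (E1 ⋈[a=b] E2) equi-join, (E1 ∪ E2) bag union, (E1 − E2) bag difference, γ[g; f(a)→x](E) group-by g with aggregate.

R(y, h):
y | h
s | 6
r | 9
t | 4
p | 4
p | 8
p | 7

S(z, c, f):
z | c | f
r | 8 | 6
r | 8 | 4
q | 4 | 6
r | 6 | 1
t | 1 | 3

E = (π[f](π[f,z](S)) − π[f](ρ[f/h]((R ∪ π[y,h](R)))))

Stepwise |·|:
  S → 5
  π[f,z](S) → 5
  π[f](π[f,z](S)) → 5
  R → 6
  R → 6
  π[y,h](R) → 6
  (R ∪ π[y,h](R)) → 12
  ρ[f/h]((R ∪ π[y,h](R))) → 12
  π[f](ρ[f/h]((R ∪ π[y,h](R)))) → 12
  (π[f](π[f,z](S)) − π[f](ρ[f/h]((R ∪ π[y,h](R))))) → 2

|E| = 2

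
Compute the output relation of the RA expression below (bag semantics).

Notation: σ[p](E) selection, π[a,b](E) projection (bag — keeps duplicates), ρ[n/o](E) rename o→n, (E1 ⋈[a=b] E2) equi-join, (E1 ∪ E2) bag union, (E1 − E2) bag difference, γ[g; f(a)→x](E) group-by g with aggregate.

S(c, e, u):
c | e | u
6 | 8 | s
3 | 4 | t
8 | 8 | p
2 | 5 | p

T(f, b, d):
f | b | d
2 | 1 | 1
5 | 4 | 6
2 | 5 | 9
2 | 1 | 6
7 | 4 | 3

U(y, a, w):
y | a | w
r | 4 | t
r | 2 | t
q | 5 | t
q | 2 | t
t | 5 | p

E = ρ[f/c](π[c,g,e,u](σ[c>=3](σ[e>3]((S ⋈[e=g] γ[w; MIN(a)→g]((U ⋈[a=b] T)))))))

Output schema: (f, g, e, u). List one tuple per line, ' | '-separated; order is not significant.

Subexpression sizes:
  S → 4
  U → 5
  T → 5
  (U ⋈[a=b] T) → 4
  γ[w; MIN(a)→g]((U ⋈[a=b] T)) → 2
  (S ⋈[e=g] γ[w; MIN(a)→g]((U ⋈[a=b] T))) → 2
  σ[e>3]((S ⋈[e=g] γ[w; MIN(a)→g]((U ⋈[a=b] T)))) → 2
  σ[c>=3](σ[e>3]((S ⋈[e=g] γ[w; MIN(a)→g]((U ⋈[a=b] T))))) → 1
  π[c,g,e,u](σ[c>=3](σ[e>3]((S ⋈[e=g] γ[w; MIN(a)→g]((U ⋈[a=b] T)))))) → 1
  ρ[f/c](π[c,g,e,u](σ[c>=3](σ[e>3]((S ⋈[e=g] γ[w; MIN(a)→g]((U ⋈[a=b] T))))))) → 1

== RESULT ==
f | g | e | u
3 | 4 | 4 | t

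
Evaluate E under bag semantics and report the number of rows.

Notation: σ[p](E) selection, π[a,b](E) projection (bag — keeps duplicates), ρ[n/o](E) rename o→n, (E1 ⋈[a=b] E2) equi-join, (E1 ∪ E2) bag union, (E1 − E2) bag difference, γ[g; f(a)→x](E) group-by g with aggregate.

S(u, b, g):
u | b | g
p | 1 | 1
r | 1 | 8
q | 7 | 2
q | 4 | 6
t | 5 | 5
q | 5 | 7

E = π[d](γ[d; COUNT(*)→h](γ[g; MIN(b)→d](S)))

Subexpression sizes:
  S → 6
  γ[g; MIN(b)→d](S) → 6
  γ[d; COUNT(*)→h](γ[g; MIN(b)→d](S)) → 4
  π[d](γ[d; COUNT(*)→h](γ[g; MIN(b)→d](S))) → 4

|E| = 4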